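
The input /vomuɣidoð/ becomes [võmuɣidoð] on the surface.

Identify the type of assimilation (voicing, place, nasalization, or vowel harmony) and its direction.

/o/→[õ].
Each target copies a feature from the following segment, so the direction is regressive.

nasalization, regressive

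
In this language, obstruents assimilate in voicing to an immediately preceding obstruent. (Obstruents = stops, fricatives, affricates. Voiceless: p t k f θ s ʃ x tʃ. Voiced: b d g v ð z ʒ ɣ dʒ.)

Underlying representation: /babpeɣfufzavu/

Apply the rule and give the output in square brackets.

[babbeɣvufsavu]

/p/ after /b/ (voiced) → [b]
/f/ after /ɣ/ (voiced) → [v]
/z/ after /f/ (voiceless) → [s]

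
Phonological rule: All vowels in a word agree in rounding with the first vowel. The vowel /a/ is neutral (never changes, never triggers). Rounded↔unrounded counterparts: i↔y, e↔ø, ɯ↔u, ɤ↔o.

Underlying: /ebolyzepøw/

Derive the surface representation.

[ebɤlizepew]

/o/ harmonizes with /e/ ([-round]) → [ɤ]
/y/ harmonizes with /e/ ([-round]) → [i]
/ø/ harmonizes with /e/ ([-round]) → [e]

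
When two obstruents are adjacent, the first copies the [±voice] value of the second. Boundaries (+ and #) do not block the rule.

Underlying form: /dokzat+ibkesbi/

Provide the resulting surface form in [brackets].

[dogzat+ipkezbi]

/k/ before /z/ (voiced) → [g]
/b/ before /k/ (voiceless) → [p]
/s/ before /b/ (voiced) → [z]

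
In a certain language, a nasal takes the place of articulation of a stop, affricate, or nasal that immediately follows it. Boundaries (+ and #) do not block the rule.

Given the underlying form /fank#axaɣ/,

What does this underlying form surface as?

/n/ before /k/ (velar) → [ŋ]

[faŋk#axaɣ]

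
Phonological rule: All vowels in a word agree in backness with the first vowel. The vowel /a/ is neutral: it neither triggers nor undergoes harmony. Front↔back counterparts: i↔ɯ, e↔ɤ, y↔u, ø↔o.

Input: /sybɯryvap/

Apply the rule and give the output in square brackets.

/ɯ/ harmonizes with /y/ ([-back]) → [i]

[sybiryvap]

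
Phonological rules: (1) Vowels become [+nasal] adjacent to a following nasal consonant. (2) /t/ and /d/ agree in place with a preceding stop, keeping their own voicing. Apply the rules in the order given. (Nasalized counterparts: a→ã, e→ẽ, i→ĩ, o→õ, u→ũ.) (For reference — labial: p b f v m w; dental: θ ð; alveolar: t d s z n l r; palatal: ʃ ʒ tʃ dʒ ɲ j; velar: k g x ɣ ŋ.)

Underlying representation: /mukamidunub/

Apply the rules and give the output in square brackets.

[mukãmidũnub]

Rule 1: /a/ before nasal /m/ → [ã]
Rule 1: /u/ before nasal /n/ → [ũ]
After rule 1: mukãmidũnub
Rule 2: no segment meets the rule's conditions; no change.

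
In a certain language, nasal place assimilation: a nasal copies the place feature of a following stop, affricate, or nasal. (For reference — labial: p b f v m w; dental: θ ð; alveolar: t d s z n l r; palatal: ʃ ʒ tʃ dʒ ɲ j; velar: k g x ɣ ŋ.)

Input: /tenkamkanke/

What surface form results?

[teŋkaŋkaŋke]

/n/ before /k/ (velar) → [ŋ]
/m/ before /k/ (velar) → [ŋ]
/n/ before /k/ (velar) → [ŋ]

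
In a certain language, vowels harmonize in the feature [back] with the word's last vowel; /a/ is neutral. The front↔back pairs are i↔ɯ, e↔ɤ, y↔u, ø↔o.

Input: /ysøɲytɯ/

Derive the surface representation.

/y/ harmonizes with /ɯ/ ([+back]) → [u]
/ø/ harmonizes with /ɯ/ ([+back]) → [o]
/y/ harmonizes with /ɯ/ ([+back]) → [u]

[usoɲutɯ]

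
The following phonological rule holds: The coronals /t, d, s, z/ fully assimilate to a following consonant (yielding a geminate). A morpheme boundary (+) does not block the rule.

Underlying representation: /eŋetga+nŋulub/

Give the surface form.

[eŋegga+nŋulub]

/t/ before /g/ → [g] (total assimilation)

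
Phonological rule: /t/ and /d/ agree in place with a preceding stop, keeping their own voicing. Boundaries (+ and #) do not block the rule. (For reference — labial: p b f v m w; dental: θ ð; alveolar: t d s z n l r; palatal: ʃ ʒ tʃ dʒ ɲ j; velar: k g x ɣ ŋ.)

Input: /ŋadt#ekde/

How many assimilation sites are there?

1

/d/ after /k/ (velar) → [g]
1 segment changes.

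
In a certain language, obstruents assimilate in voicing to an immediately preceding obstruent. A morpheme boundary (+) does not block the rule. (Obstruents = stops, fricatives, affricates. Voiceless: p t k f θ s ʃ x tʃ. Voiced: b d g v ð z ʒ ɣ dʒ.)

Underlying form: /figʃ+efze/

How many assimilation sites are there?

2

/ʃ/ after /g/ (voiced) → [ʒ]
/z/ after /f/ (voiceless) → [s]
2 segments change.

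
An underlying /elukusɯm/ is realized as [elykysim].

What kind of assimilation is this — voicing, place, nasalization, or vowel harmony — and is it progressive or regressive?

/u/→[y] /u/→[y] /ɯ/→[i].
Vowels agree with the first vowel, so the harmony is progressive.

vowel harmony, progressive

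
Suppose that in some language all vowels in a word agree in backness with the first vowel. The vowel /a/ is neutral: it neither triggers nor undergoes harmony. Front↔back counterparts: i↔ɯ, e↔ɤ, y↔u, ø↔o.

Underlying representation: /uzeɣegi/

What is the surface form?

/e/ harmonizes with /u/ ([+back]) → [ɤ]
/e/ harmonizes with /u/ ([+back]) → [ɤ]
/i/ harmonizes with /u/ ([+back]) → [ɯ]

[uzɤɣɤgɯ]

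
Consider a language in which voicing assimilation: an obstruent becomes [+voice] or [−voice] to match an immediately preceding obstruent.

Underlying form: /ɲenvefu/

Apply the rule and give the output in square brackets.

[ɲenvefu]

no segment meets the rule's conditions; no change.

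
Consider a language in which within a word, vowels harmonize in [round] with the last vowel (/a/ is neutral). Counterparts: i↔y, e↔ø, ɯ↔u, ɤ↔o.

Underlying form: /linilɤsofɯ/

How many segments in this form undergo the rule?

1

/o/ harmonizes with /ɯ/ ([-round]) → [ɤ]
1 segment changes.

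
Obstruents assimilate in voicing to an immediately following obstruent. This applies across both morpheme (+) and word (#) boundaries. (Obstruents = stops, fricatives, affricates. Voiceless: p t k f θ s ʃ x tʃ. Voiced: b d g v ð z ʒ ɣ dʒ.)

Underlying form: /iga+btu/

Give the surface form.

[iga+ptu]

/b/ before /t/ (voiceless) → [p]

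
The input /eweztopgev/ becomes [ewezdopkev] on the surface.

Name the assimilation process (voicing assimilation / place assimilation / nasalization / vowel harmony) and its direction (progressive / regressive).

voicing assimilation, progressive

/t/→[d] /g/→[k].
Each target copies a feature from the preceding segment, so the direction is progressive.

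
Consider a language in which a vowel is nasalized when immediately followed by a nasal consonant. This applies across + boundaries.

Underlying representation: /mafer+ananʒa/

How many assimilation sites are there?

/a/ before nasal /n/ → [ã]
/a/ before nasal /n/ → [ã]
2 segments change.

2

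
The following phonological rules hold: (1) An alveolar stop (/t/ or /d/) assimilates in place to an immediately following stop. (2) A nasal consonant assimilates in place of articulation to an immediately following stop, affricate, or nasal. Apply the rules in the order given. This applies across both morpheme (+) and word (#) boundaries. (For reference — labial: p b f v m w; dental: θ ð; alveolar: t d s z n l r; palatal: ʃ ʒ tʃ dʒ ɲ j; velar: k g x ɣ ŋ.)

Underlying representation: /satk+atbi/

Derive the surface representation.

Rule 1: /t/ before /k/ (velar) → [k]
Rule 1: /t/ before /b/ (labial) → [p]
After rule 1: sakk+apbi
Rule 2: no segment meets the rule's conditions; no change.

[sakk+apbi]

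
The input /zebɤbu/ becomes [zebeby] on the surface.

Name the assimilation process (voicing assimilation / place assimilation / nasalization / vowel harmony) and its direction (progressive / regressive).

/ɤ/→[e] /u/→[y].
Vowels agree with the first vowel, so the harmony is progressive.

vowel harmony, progressive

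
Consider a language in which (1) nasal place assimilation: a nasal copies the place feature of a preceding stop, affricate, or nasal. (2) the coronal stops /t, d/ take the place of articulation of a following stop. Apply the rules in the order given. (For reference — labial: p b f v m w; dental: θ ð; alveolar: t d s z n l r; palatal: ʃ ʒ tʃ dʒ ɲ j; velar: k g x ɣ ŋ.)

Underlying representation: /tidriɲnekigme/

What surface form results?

[tidriɲɲekigŋe]

Rule 1: /n/ after /ɲ/ (palatal) → [ɲ]
Rule 1: /m/ after /g/ (velar) → [ŋ]
After rule 1: tidriɲɲekigŋe
Rule 2: no segment meets the rule's conditions; no change.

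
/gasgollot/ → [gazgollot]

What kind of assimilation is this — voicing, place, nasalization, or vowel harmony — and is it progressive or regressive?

/s/→[z].
Each target copies a feature from the following segment, so the direction is regressive.

voicing assimilation, regressive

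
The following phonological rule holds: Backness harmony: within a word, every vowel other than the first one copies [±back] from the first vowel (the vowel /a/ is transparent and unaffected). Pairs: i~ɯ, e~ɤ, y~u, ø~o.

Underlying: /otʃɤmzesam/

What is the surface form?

/e/ harmonizes with /o/ ([+back]) → [ɤ]

[otʃɤmzɤsam]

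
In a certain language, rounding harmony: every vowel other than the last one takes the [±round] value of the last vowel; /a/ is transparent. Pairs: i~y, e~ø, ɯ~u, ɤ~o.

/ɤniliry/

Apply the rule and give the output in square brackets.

/ɤ/ harmonizes with /y/ ([+round]) → [o]
/i/ harmonizes with /y/ ([+round]) → [y]
/i/ harmonizes with /y/ ([+round]) → [y]

[onylyry]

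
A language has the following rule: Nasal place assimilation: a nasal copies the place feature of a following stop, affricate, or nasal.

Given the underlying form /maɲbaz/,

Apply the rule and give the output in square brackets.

/ɲ/ before /b/ (labial) → [m]

[mambaz]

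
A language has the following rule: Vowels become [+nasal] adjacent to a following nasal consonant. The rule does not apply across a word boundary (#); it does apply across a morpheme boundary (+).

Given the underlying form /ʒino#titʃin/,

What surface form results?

/i/ before nasal /n/ → [ĩ]
/i/ before nasal /n/ → [ĩ]

[ʒĩno#titʃĩn]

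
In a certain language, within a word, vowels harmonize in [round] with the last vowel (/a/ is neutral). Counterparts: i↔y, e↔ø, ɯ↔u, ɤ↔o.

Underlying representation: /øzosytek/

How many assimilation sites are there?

/ø/ harmonizes with /e/ ([-round]) → [e]
/o/ harmonizes with /e/ ([-round]) → [ɤ]
/y/ harmonizes with /e/ ([-round]) → [i]
3 segments change.

3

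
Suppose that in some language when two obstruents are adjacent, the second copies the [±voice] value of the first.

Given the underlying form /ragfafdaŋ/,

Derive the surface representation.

/f/ after /g/ (voiced) → [v]
/d/ after /f/ (voiceless) → [t]

[ragvaftaŋ]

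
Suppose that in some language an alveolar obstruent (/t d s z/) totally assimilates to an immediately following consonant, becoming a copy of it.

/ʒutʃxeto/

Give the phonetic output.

[ʒutʃxeto]

no segment meets the rule's conditions; no change.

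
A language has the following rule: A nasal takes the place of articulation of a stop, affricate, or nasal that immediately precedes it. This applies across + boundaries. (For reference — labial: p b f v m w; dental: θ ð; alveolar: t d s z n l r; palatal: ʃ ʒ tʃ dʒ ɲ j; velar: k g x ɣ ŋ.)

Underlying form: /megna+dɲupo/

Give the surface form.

[megŋa+dnupo]

/n/ after /g/ (velar) → [ŋ]
/ɲ/ after /d/ (alveolar) → [n]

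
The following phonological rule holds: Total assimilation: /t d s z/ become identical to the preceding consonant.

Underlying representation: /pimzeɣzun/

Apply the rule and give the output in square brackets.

/z/ after /m/ → [m] (total assimilation)
/z/ after /ɣ/ → [ɣ] (total assimilation)

[pimmeɣɣun]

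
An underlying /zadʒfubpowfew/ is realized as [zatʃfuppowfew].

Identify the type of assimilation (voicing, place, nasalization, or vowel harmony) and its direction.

voicing assimilation, regressive

/dʒ/→[tʃ] /b/→[p].
Each target copies a feature from the following segment, so the direction is regressive.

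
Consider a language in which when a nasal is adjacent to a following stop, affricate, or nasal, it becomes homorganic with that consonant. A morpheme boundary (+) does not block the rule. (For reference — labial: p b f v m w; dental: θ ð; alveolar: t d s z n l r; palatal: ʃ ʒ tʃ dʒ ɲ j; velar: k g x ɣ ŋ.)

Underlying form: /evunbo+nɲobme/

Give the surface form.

[evumbo+ɲɲobme]

/n/ before /b/ (labial) → [m]
/n/ before /ɲ/ (palatal) → [ɲ]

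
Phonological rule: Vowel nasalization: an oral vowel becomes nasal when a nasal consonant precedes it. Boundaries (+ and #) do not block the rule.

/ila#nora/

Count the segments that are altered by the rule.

1

/o/ after nasal /n/ → [õ]
1 segment changes.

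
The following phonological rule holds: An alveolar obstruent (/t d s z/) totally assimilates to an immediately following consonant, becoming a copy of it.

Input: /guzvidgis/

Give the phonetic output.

/z/ before /v/ → [v] (total assimilation)
/d/ before /g/ → [g] (total assimilation)

[guvviggis]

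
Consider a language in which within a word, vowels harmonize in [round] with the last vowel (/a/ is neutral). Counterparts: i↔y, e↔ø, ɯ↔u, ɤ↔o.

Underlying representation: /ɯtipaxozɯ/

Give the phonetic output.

[ɯtipaxɤzɯ]

/o/ harmonizes with /ɯ/ ([-round]) → [ɤ]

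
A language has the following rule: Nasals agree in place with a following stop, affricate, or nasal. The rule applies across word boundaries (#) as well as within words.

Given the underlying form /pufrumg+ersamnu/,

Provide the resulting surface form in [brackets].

[pufruŋg+ersannu]

/m/ before /g/ (velar) → [ŋ]
/m/ before /n/ (alveolar) → [n]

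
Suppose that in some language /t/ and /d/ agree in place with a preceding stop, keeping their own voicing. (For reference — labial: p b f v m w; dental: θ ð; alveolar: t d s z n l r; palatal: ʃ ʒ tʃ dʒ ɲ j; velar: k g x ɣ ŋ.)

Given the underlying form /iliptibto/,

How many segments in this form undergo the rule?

/t/ after /p/ (labial) → [p]
/t/ after /b/ (labial) → [p]
2 segments change.

2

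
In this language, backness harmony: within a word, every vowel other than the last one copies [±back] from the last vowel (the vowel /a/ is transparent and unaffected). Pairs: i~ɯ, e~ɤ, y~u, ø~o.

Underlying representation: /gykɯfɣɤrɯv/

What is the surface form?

/y/ harmonizes with /ɯ/ ([+back]) → [u]

[gukɯfɣɤrɯv]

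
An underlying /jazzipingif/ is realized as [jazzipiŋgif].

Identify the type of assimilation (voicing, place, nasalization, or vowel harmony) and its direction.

/n/→[ŋ].
Each target copies a feature from the following segment, so the direction is regressive.

place assimilation, regressive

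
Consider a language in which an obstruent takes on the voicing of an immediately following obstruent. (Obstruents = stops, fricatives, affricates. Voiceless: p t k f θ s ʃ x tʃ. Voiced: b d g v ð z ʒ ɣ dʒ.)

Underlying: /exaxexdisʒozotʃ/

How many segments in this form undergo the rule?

/x/ before /d/ (voiced) → [ɣ]
/s/ before /ʒ/ (voiced) → [z]
2 segments change.

2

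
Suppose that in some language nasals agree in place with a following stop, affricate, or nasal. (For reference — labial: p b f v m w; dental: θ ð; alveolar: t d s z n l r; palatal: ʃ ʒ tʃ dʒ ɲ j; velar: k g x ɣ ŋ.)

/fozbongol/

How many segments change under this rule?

1

/n/ before /g/ (velar) → [ŋ]
1 segment changes.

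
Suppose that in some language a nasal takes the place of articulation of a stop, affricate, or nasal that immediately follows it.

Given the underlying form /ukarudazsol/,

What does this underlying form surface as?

[ukarudazsol]

no segment meets the rule's conditions; no change.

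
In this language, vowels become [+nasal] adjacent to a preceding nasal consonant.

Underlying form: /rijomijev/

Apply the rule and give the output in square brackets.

/i/ after nasal /m/ → [ĩ]

[rijomĩjev]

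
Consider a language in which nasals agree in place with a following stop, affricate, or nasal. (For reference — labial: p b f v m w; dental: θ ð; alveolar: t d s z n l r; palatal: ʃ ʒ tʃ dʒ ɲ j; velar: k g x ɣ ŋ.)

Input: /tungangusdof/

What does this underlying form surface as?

[tuŋgaŋgusdof]

/n/ before /g/ (velar) → [ŋ]
/n/ before /g/ (velar) → [ŋ]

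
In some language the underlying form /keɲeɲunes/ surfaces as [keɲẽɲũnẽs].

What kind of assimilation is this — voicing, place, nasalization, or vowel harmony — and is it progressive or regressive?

nasalization, progressive

/e/→[ẽ] /u/→[ũ] /e/→[ẽ].
Each target copies a feature from the preceding segment, so the direction is progressive.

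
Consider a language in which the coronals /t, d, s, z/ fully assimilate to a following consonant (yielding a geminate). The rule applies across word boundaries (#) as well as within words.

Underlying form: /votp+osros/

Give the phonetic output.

/t/ before /p/ → [p] (total assimilation)
/s/ before /r/ → [r] (total assimilation)

[vopp+orros]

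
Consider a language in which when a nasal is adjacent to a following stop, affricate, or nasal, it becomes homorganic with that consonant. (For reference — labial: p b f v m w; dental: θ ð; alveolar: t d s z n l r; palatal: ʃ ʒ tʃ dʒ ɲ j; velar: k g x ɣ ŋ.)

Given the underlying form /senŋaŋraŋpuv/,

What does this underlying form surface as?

/n/ before /ŋ/ (velar) → [ŋ]
/ŋ/ before /p/ (labial) → [m]

[seŋŋaŋrampuv]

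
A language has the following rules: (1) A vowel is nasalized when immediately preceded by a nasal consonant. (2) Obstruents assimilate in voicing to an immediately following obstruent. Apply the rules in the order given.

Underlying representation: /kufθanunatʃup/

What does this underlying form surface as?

[kufθanũnãtʃup]

Rule 1: /u/ after nasal /n/ → [ũ]
Rule 1: /a/ after nasal /n/ → [ã]
After rule 1: kufθanũnãtʃup
Rule 2: no segment meets the rule's conditions; no change.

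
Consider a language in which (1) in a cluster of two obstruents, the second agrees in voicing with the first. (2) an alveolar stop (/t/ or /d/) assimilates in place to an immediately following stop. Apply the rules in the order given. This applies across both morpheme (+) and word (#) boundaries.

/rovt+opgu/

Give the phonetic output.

[rovd+opku]

Rule 1: /t/ after /v/ (voiced) → [d]
Rule 1: /g/ after /p/ (voiceless) → [k]
After rule 1: rovd+opku
Rule 2: no segment meets the rule's conditions; no change.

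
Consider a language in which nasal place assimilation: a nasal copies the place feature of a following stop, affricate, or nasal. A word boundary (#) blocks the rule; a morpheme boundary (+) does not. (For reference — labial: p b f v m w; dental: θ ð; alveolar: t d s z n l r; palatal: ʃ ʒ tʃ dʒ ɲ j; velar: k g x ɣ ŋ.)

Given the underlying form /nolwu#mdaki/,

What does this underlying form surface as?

[nolwu#ndaki]

/m/ before /d/ (alveolar) → [n]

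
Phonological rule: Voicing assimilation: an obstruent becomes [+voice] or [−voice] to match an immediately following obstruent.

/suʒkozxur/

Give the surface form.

/ʒ/ before /k/ (voiceless) → [ʃ]
/z/ before /x/ (voiceless) → [s]

[suʃkosxur]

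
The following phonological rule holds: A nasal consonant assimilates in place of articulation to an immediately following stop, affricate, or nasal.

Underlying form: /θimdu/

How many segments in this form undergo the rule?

/m/ before /d/ (alveolar) → [n]
1 segment changes.

1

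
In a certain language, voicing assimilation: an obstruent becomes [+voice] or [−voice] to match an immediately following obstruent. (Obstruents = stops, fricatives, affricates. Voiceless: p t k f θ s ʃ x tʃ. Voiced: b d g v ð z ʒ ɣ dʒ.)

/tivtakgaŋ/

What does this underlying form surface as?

[tiftaggaŋ]

/v/ before /t/ (voiceless) → [f]
/k/ before /g/ (voiced) → [g]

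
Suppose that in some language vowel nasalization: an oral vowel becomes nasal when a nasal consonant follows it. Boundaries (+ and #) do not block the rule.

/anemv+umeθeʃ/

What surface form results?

/a/ before nasal /n/ → [ã]
/e/ before nasal /m/ → [ẽ]
/u/ before nasal /m/ → [ũ]

[ãnẽmv+ũmeθeʃ]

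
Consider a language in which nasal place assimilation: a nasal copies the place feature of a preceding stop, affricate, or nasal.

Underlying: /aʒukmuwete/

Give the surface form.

/m/ after /k/ (velar) → [ŋ]

[aʒukŋuwete]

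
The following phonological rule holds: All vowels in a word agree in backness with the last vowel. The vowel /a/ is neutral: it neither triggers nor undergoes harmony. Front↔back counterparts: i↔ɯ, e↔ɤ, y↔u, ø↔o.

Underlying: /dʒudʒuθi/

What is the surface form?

/u/ harmonizes with /i/ ([-back]) → [y]
/u/ harmonizes with /i/ ([-back]) → [y]

[dʒydʒyθi]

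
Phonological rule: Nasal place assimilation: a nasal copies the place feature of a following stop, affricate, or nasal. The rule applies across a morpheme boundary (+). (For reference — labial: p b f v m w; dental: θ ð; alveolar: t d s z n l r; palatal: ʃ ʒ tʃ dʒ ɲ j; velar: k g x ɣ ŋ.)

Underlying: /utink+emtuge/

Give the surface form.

[utiŋk+entuge]

/n/ before /k/ (velar) → [ŋ]
/m/ before /t/ (alveolar) → [n]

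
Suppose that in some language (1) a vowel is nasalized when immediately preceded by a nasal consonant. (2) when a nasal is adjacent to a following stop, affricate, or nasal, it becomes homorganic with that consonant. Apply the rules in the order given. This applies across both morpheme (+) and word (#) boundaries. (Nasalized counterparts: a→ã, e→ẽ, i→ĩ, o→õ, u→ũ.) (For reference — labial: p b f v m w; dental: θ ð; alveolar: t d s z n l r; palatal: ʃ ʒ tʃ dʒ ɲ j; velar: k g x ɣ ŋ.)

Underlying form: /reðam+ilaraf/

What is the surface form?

Rule 1: /i/ after nasal /m/ → [ĩ]
After rule 1: reðam+ĩlaraf
Rule 2: no segment meets the rule's conditions; no change.

[reðam+ĩlaraf]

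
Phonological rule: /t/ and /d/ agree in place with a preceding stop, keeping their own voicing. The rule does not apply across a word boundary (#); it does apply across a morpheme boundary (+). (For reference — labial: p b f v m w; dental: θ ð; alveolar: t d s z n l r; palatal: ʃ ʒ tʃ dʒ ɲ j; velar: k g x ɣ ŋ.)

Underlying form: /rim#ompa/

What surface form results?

[rim#ompa]

no segment meets the rule's conditions; no change.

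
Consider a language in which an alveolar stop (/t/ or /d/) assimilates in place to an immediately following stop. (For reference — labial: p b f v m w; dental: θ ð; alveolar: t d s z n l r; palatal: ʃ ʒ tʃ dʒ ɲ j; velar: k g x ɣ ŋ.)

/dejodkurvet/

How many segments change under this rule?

1

/d/ before /k/ (velar) → [g]
1 segment changes.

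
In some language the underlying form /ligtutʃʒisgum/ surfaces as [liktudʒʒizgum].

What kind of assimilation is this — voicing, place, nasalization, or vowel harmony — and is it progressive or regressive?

voicing assimilation, regressive

/g/→[k] /tʃ/→[dʒ] /s/→[z].
Each target copies a feature from the following segment, so the direction is regressive.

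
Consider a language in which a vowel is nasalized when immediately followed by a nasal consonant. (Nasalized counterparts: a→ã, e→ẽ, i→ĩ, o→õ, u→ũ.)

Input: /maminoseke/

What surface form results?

/a/ before nasal /m/ → [ã]
/i/ before nasal /n/ → [ĩ]

[mãmĩnoseke]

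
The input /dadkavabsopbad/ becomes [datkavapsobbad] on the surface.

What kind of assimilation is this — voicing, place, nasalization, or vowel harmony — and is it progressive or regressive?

/d/→[t] /b/→[p] /p/→[b].
Each target copies a feature from the following segment, so the direction is regressive.

voicing assimilation, regressive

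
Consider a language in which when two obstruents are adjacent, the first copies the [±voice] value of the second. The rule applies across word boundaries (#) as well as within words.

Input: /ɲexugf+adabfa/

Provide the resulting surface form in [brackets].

[ɲexukf+adapfa]

/g/ before /f/ (voiceless) → [k]
/b/ before /f/ (voiceless) → [p]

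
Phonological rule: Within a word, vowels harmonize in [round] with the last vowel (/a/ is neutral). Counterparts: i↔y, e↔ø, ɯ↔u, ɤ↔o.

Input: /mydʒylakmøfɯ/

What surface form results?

/y/ harmonizes with /ɯ/ ([-round]) → [i]
/y/ harmonizes with /ɯ/ ([-round]) → [i]
/ø/ harmonizes with /ɯ/ ([-round]) → [e]

[midʒilakmefɯ]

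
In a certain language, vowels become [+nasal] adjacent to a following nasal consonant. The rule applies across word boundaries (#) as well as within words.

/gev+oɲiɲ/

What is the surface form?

/o/ before nasal /ɲ/ → [õ]
/i/ before nasal /ɲ/ → [ĩ]

[gev+õɲĩɲ]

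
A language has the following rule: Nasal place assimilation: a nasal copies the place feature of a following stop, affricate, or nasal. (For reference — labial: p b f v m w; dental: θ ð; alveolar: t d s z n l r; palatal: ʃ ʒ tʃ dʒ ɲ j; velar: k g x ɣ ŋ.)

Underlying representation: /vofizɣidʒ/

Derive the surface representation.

[vofizɣidʒ]

no segment meets the rule's conditions; no change.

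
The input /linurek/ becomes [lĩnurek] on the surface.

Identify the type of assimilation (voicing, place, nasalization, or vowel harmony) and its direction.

/i/→[ĩ].
Each target copies a feature from the following segment, so the direction is regressive.

nasalization, regressive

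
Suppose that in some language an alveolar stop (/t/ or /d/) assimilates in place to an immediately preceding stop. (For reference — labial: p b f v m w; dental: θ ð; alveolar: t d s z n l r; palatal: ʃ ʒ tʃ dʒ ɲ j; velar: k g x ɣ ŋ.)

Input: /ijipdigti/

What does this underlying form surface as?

/d/ after /p/ (labial) → [b]
/t/ after /g/ (velar) → [k]

[ijipbigki]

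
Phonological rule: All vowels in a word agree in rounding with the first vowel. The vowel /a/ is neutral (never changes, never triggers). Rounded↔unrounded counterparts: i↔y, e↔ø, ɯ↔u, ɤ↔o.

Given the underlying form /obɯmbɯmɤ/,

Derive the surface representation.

/ɯ/ harmonizes with /o/ ([+round]) → [u]
/ɯ/ harmonizes with /o/ ([+round]) → [u]
/ɤ/ harmonizes with /o/ ([+round]) → [o]

[obumbumo]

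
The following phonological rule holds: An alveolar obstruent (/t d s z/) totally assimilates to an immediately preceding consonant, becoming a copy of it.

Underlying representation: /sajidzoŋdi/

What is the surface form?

[sajiddoŋŋi]

/z/ after /d/ → [d] (total assimilation)
/d/ after /ŋ/ → [ŋ] (total assimilation)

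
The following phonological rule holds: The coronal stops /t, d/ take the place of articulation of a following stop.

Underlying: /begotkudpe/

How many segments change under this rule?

/t/ before /k/ (velar) → [k]
/d/ before /p/ (labial) → [b]
2 segments change.

2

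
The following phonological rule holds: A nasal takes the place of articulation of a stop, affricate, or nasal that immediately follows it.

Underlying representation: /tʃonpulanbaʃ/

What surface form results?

[tʃompulambaʃ]

/n/ before /p/ (labial) → [m]
/n/ before /b/ (labial) → [m]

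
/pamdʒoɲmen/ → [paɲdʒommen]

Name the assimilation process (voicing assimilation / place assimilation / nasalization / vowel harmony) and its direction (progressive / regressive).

/m/→[ɲ] /ɲ/→[m].
Each target copies a feature from the following segment, so the direction is regressive.

place assimilation, regressive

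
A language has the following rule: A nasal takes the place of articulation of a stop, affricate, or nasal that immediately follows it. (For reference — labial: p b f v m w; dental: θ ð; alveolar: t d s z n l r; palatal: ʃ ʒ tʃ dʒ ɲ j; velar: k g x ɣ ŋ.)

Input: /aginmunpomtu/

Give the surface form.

/n/ before /m/ (labial) → [m]
/n/ before /p/ (labial) → [m]
/m/ before /t/ (alveolar) → [n]

[agimmumpontu]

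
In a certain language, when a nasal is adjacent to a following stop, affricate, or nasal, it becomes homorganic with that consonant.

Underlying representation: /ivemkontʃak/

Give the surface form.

/m/ before /k/ (velar) → [ŋ]
/n/ before /tʃ/ (palatal) → [ɲ]

[iveŋkoɲtʃak]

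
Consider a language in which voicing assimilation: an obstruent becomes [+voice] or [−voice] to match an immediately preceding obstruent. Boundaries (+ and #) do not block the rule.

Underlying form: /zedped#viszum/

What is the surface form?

[zedbed#vissum]

/p/ after /d/ (voiced) → [b]
/z/ after /s/ (voiceless) → [s]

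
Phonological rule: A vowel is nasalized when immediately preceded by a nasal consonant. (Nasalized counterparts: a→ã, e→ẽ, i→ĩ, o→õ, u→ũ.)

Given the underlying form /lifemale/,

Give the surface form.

/a/ after nasal /m/ → [ã]

[lifemãle]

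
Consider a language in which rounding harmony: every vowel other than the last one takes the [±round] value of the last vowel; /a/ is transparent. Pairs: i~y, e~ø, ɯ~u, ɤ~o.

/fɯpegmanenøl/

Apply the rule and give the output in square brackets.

[fupøgmanønøl]

/ɯ/ harmonizes with /ø/ ([+round]) → [u]
/e/ harmonizes with /ø/ ([+round]) → [ø]
/e/ harmonizes with /ø/ ([+round]) → [ø]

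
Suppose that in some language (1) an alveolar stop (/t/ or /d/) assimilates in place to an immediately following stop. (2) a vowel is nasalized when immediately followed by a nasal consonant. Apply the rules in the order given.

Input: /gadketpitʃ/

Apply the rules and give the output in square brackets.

Rule 1: /d/ before /k/ (velar) → [g]
Rule 1: /t/ before /p/ (labial) → [p]
After rule 1: gagkeppitʃ
Rule 2: no segment meets the rule's conditions; no change.

[gagkeppitʃ]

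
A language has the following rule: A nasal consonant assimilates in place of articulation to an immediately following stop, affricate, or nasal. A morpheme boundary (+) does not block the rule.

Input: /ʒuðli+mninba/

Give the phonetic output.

[ʒuðli+nnimba]

/m/ before /n/ (alveolar) → [n]
/n/ before /b/ (labial) → [m]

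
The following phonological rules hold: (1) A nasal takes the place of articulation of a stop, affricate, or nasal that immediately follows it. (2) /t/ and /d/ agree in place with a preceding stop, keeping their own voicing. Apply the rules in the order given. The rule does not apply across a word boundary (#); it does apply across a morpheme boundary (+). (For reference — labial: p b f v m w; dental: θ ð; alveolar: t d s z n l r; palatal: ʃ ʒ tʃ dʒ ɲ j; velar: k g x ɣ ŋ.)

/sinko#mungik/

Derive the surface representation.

[siŋko#muŋgik]

Rule 1: /n/ before /k/ (velar) → [ŋ]
Rule 1: /n/ before /g/ (velar) → [ŋ]
After rule 1: siŋko#muŋgik
Rule 2: no segment meets the rule's conditions; no change.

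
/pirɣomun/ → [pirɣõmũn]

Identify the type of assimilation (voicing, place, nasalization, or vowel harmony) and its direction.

/o/→[õ] /u/→[ũ].
Each target copies a feature from the following segment, so the direction is regressive.

nasalization, regressive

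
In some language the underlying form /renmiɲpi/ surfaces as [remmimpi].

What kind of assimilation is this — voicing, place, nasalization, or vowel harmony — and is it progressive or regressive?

place assimilation, regressive

/n/→[m] /ɲ/→[m].
Each target copies a feature from the following segment, so the direction is regressive.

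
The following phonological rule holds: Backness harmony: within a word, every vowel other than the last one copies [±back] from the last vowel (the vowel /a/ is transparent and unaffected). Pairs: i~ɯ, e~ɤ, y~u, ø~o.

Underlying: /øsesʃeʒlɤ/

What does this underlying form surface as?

/ø/ harmonizes with /ɤ/ ([+back]) → [o]
/e/ harmonizes with /ɤ/ ([+back]) → [ɤ]
/e/ harmonizes with /ɤ/ ([+back]) → [ɤ]

[osɤsʃɤʒlɤ]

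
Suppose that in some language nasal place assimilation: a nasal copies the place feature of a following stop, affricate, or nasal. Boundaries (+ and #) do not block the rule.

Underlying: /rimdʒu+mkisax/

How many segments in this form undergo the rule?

2

/m/ before /dʒ/ (palatal) → [ɲ]
/m/ before /k/ (velar) → [ŋ]
2 segments change.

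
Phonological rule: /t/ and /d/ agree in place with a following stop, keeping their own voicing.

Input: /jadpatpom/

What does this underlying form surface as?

[jabpappom]

/d/ before /p/ (labial) → [b]
/t/ before /p/ (labial) → [p]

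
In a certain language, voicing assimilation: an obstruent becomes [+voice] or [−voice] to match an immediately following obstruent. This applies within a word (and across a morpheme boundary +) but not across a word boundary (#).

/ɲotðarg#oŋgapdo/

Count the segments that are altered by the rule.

/t/ before /ð/ (voiced) → [d]
/p/ before /d/ (voiced) → [b]
2 segments change.

2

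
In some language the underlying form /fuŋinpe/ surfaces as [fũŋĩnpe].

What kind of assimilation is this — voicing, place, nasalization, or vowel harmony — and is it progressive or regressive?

nasalization, regressive

/u/→[ũ] /i/→[ĩ].
Each target copies a feature from the following segment, so the direction is regressive.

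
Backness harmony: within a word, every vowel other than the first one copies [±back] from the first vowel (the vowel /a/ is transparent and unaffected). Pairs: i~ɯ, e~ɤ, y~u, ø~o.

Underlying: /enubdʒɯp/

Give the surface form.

[enybdʒip]

/u/ harmonizes with /e/ ([-back]) → [y]
/ɯ/ harmonizes with /e/ ([-back]) → [i]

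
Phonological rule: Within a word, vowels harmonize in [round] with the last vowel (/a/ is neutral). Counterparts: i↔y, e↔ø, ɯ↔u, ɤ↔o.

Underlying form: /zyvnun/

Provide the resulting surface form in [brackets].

[zyvnun]

no segment meets the rule's conditions; no change.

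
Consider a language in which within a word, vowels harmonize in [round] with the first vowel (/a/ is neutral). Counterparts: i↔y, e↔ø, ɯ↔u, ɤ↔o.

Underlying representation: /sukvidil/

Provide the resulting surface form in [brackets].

[sukvydyl]

/i/ harmonizes with /u/ ([+round]) → [y]
/i/ harmonizes with /u/ ([+round]) → [y]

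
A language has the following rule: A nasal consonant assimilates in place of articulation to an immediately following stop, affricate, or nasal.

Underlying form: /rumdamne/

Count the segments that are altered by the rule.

/m/ before /d/ (alveolar) → [n]
/m/ before /n/ (alveolar) → [n]
2 segments change.

2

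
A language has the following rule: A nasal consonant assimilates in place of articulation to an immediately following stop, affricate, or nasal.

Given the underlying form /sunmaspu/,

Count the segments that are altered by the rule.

1

/n/ before /m/ (labial) → [m]
1 segment changes.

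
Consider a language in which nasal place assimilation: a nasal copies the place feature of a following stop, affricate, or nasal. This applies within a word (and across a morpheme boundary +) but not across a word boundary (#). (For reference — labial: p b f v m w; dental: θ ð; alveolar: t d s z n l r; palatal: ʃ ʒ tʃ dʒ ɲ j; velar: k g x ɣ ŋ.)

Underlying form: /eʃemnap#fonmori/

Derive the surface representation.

/m/ before /n/ (alveolar) → [n]
/n/ before /m/ (labial) → [m]

[eʃennap#fommori]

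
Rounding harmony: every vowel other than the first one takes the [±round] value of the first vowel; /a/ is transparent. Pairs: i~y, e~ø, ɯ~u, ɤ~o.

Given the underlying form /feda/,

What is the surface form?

[feda]

no segment meets the rule's conditions; no change.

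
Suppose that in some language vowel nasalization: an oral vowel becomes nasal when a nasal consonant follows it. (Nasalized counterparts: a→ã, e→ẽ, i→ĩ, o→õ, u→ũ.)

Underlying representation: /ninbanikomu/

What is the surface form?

/i/ before nasal /n/ → [ĩ]
/a/ before nasal /n/ → [ã]
/o/ before nasal /m/ → [õ]

[nĩnbãnikõmu]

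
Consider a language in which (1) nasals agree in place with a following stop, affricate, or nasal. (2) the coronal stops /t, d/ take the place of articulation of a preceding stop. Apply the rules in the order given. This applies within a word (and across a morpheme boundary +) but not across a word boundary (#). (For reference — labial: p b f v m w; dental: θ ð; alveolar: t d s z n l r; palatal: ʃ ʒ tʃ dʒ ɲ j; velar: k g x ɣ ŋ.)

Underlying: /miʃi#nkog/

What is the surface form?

[miʃi#ŋkog]

Rule 1: /n/ before /k/ (velar) → [ŋ]
After rule 1: miʃi#ŋkog
Rule 2: no segment meets the rule's conditions; no change.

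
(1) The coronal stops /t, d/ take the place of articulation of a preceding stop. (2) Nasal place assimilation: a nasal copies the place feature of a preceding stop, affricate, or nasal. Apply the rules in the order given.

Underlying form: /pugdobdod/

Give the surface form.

[puggobbod]

Rule 1: /d/ after /g/ (velar) → [g]
Rule 1: /d/ after /b/ (labial) → [b]
After rule 1: puggobbod
Rule 2: no segment meets the rule's conditions; no change.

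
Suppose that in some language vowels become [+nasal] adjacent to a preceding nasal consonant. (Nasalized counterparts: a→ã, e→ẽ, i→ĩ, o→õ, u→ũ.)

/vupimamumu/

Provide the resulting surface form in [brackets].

/a/ after nasal /m/ → [ã]
/u/ after nasal /m/ → [ũ]
/u/ after nasal /m/ → [ũ]

[vupimãmũmũ]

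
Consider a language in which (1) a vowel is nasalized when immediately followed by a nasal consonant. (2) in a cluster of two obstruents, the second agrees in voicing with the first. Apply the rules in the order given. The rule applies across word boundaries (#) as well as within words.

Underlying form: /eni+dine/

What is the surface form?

Rule 1: /e/ before nasal /n/ → [ẽ]
Rule 1: /i/ before nasal /n/ → [ĩ]
After rule 1: ẽni+dĩne
Rule 2: no segment meets the rule's conditions; no change.

[ẽni+dĩne]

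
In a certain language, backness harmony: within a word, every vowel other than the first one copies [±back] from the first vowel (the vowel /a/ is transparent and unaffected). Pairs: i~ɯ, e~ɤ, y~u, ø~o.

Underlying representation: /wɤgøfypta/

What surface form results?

/ø/ harmonizes with /ɤ/ ([+back]) → [o]
/y/ harmonizes with /ɤ/ ([+back]) → [u]

[wɤgofupta]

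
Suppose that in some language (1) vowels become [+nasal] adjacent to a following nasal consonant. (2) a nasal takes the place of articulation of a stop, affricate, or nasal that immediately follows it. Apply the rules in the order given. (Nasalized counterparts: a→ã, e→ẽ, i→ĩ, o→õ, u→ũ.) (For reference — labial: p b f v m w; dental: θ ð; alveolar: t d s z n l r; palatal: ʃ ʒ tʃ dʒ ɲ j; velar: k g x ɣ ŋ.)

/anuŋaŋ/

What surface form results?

Rule 1: /a/ before nasal /n/ → [ã]
Rule 1: /u/ before nasal /ŋ/ → [ũ]
Rule 1: /a/ before nasal /ŋ/ → [ã]
After rule 1: ãnũŋãŋ
Rule 2: no segment meets the rule's conditions; no change.

[ãnũŋãŋ]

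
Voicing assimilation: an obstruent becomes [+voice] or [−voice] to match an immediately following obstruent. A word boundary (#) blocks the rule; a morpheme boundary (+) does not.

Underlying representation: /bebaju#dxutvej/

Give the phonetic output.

[bebaju#txudvej]

/d/ before /x/ (voiceless) → [t]
/t/ before /v/ (voiced) → [d]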